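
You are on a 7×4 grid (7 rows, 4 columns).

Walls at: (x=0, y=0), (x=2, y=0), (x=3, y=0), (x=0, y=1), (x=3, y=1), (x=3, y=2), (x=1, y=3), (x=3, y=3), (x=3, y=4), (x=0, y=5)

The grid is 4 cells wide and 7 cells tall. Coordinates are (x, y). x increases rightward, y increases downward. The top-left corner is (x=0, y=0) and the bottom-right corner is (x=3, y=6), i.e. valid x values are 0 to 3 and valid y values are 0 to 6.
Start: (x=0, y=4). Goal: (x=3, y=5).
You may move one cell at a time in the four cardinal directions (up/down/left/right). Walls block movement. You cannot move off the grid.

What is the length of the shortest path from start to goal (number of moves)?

Answer: Shortest path length: 4

Derivation:
BFS from (x=0, y=4) until reaching (x=3, y=5):
  Distance 0: (x=0, y=4)
  Distance 1: (x=0, y=3), (x=1, y=4)
  Distance 2: (x=0, y=2), (x=2, y=4), (x=1, y=5)
  Distance 3: (x=1, y=2), (x=2, y=3), (x=2, y=5), (x=1, y=6)
  Distance 4: (x=1, y=1), (x=2, y=2), (x=3, y=5), (x=0, y=6), (x=2, y=6)  <- goal reached here
One shortest path (4 moves): (x=0, y=4) -> (x=1, y=4) -> (x=2, y=4) -> (x=2, y=5) -> (x=3, y=5)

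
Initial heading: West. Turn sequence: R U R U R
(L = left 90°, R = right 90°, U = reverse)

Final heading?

Start: West
  R (right (90° clockwise)) -> North
  U (U-turn (180°)) -> South
  R (right (90° clockwise)) -> West
  U (U-turn (180°)) -> East
  R (right (90° clockwise)) -> South
Final: South

Answer: Final heading: South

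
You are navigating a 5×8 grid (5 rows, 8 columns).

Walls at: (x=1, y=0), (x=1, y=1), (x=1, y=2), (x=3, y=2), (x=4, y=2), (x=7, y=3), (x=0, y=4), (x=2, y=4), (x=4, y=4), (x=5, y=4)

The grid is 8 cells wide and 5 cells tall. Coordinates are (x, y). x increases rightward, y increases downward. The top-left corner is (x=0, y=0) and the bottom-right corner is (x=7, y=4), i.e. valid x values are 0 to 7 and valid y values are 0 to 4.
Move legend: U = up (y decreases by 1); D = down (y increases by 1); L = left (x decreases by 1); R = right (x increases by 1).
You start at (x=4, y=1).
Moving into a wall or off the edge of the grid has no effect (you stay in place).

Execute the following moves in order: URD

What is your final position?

Start: (x=4, y=1)
  U (up): (x=4, y=1) -> (x=4, y=0)
  R (right): (x=4, y=0) -> (x=5, y=0)
  D (down): (x=5, y=0) -> (x=5, y=1)
Final: (x=5, y=1)

Answer: Final position: (x=5, y=1)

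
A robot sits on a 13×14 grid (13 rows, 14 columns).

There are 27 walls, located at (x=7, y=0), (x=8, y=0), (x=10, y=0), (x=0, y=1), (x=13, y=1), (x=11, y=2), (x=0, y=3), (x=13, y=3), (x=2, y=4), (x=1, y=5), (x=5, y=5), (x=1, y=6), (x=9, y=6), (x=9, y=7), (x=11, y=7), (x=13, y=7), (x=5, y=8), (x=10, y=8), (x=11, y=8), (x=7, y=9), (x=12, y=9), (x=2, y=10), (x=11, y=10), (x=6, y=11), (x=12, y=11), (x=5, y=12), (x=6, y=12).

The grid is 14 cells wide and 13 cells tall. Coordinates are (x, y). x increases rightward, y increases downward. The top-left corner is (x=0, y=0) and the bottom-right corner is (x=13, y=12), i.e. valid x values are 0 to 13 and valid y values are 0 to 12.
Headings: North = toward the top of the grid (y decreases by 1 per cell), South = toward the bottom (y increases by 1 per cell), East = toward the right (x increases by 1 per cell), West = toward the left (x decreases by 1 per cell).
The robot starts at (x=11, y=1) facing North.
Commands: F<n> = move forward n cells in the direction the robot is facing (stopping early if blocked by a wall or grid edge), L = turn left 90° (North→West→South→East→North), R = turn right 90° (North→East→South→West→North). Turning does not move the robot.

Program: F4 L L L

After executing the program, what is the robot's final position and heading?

Answer: Final position: (x=11, y=0), facing East

Derivation:
Start: (x=11, y=1), facing North
  F4: move forward 1/4 (blocked), now at (x=11, y=0)
  L: turn left, now facing West
  L: turn left, now facing South
  L: turn left, now facing East
Final: (x=11, y=0), facing East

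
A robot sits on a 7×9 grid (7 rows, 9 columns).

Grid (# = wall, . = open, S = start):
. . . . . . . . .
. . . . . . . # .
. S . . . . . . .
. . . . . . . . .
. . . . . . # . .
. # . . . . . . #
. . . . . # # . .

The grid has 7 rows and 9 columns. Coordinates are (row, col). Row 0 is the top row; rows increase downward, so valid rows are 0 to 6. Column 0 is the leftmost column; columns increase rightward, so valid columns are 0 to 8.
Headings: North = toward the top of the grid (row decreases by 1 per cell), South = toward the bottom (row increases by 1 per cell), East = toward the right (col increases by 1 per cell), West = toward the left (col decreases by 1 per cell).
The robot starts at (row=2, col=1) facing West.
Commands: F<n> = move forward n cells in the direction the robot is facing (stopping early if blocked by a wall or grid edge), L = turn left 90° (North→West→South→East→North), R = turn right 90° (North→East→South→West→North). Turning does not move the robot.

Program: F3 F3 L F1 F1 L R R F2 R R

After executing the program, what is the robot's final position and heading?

Answer: Final position: (row=4, col=0), facing East

Derivation:
Start: (row=2, col=1), facing West
  F3: move forward 1/3 (blocked), now at (row=2, col=0)
  F3: move forward 0/3 (blocked), now at (row=2, col=0)
  L: turn left, now facing South
  F1: move forward 1, now at (row=3, col=0)
  F1: move forward 1, now at (row=4, col=0)
  L: turn left, now facing East
  R: turn right, now facing South
  R: turn right, now facing West
  F2: move forward 0/2 (blocked), now at (row=4, col=0)
  R: turn right, now facing North
  R: turn right, now facing East
Final: (row=4, col=0), facing East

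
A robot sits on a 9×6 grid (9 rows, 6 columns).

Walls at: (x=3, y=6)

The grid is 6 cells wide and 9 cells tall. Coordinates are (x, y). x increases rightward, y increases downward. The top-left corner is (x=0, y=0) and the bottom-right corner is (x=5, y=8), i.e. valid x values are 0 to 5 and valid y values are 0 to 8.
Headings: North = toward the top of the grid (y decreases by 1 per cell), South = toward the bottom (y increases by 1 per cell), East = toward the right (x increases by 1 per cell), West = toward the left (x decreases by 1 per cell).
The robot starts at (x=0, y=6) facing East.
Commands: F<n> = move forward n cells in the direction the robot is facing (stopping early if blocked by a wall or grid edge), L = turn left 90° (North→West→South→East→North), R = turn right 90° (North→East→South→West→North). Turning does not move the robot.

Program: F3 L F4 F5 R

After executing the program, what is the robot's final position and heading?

Start: (x=0, y=6), facing East
  F3: move forward 2/3 (blocked), now at (x=2, y=6)
  L: turn left, now facing North
  F4: move forward 4, now at (x=2, y=2)
  F5: move forward 2/5 (blocked), now at (x=2, y=0)
  R: turn right, now facing East
Final: (x=2, y=0), facing East

Answer: Final position: (x=2, y=0), facing East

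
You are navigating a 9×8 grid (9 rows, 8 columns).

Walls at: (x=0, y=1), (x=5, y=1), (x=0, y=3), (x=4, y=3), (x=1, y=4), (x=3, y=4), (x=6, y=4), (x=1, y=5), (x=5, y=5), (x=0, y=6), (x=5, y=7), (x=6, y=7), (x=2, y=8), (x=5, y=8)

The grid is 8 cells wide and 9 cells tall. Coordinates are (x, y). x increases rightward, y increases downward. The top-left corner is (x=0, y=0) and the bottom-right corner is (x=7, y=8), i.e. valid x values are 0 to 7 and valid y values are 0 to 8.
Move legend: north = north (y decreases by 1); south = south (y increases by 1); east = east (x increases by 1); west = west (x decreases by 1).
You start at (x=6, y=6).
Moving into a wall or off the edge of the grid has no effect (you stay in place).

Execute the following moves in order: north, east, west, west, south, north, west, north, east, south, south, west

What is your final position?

Start: (x=6, y=6)
  north (north): (x=6, y=6) -> (x=6, y=5)
  east (east): (x=6, y=5) -> (x=7, y=5)
  west (west): (x=7, y=5) -> (x=6, y=5)
  west (west): blocked, stay at (x=6, y=5)
  south (south): (x=6, y=5) -> (x=6, y=6)
  north (north): (x=6, y=6) -> (x=6, y=5)
  west (west): blocked, stay at (x=6, y=5)
  north (north): blocked, stay at (x=6, y=5)
  east (east): (x=6, y=5) -> (x=7, y=5)
  south (south): (x=7, y=5) -> (x=7, y=6)
  south (south): (x=7, y=6) -> (x=7, y=7)
  west (west): blocked, stay at (x=7, y=7)
Final: (x=7, y=7)

Answer: Final position: (x=7, y=7)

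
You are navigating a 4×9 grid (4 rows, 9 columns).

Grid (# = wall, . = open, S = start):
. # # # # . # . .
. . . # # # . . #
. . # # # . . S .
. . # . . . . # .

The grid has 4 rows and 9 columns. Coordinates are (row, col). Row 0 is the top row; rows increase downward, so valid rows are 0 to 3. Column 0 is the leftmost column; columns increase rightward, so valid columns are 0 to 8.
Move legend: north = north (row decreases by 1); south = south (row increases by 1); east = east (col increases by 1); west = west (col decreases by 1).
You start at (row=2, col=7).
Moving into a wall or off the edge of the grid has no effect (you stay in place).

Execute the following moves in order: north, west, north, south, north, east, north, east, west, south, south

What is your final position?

Answer: Final position: (row=2, col=7)

Derivation:
Start: (row=2, col=7)
  north (north): (row=2, col=7) -> (row=1, col=7)
  west (west): (row=1, col=7) -> (row=1, col=6)
  north (north): blocked, stay at (row=1, col=6)
  south (south): (row=1, col=6) -> (row=2, col=6)
  north (north): (row=2, col=6) -> (row=1, col=6)
  east (east): (row=1, col=6) -> (row=1, col=7)
  north (north): (row=1, col=7) -> (row=0, col=7)
  east (east): (row=0, col=7) -> (row=0, col=8)
  west (west): (row=0, col=8) -> (row=0, col=7)
  south (south): (row=0, col=7) -> (row=1, col=7)
  south (south): (row=1, col=7) -> (row=2, col=7)
Final: (row=2, col=7)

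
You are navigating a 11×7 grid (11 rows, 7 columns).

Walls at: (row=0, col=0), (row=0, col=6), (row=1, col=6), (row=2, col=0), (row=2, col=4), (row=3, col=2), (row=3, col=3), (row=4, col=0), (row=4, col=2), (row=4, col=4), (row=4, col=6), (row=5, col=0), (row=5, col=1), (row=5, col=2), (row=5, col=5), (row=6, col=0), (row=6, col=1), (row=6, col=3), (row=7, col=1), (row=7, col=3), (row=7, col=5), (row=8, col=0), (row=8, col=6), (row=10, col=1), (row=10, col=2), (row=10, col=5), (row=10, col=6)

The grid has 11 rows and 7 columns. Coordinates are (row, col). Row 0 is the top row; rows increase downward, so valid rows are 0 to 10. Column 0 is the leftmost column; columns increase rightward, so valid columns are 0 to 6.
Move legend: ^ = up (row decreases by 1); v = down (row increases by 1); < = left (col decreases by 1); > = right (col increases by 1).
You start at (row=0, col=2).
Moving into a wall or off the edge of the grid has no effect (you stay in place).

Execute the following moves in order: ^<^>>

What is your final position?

Answer: Final position: (row=0, col=3)

Derivation:
Start: (row=0, col=2)
  ^ (up): blocked, stay at (row=0, col=2)
  < (left): (row=0, col=2) -> (row=0, col=1)
  ^ (up): blocked, stay at (row=0, col=1)
  > (right): (row=0, col=1) -> (row=0, col=2)
  > (right): (row=0, col=2) -> (row=0, col=3)
Final: (row=0, col=3)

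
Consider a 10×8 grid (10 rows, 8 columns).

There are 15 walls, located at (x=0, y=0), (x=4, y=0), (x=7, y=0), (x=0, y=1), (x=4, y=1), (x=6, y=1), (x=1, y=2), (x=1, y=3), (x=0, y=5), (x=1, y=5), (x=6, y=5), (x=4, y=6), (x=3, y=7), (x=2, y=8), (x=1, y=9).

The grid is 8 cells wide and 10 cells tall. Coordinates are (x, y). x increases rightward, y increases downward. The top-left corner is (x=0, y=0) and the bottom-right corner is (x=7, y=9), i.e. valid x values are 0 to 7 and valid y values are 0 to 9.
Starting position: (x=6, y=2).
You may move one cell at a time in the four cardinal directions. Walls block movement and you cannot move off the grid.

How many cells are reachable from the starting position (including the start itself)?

Answer: Reachable cells: 65

Derivation:
BFS flood-fill from (x=6, y=2):
  Distance 0: (x=6, y=2)
  Distance 1: (x=5, y=2), (x=7, y=2), (x=6, y=3)
  Distance 2: (x=5, y=1), (x=7, y=1), (x=4, y=2), (x=5, y=3), (x=7, y=3), (x=6, y=4)
  Distance 3: (x=5, y=0), (x=3, y=2), (x=4, y=3), (x=5, y=4), (x=7, y=4)
  Distance 4: (x=6, y=0), (x=3, y=1), (x=2, y=2), (x=3, y=3), (x=4, y=4), (x=5, y=5), (x=7, y=5)
  Distance 5: (x=3, y=0), (x=2, y=1), (x=2, y=3), (x=3, y=4), (x=4, y=5), (x=5, y=6), (x=7, y=6)
  Distance 6: (x=2, y=0), (x=1, y=1), (x=2, y=4), (x=3, y=5), (x=6, y=6), (x=5, y=7), (x=7, y=7)
  Distance 7: (x=1, y=0), (x=1, y=4), (x=2, y=5), (x=3, y=6), (x=4, y=7), (x=6, y=7), (x=5, y=8), (x=7, y=8)
  Distance 8: (x=0, y=4), (x=2, y=6), (x=4, y=8), (x=6, y=8), (x=5, y=9), (x=7, y=9)
  Distance 9: (x=0, y=3), (x=1, y=6), (x=2, y=7), (x=3, y=8), (x=4, y=9), (x=6, y=9)
  Distance 10: (x=0, y=2), (x=0, y=6), (x=1, y=7), (x=3, y=9)
  Distance 11: (x=0, y=7), (x=1, y=8), (x=2, y=9)
  Distance 12: (x=0, y=8)
  Distance 13: (x=0, y=9)
Total reachable: 65 (grid has 65 open cells total)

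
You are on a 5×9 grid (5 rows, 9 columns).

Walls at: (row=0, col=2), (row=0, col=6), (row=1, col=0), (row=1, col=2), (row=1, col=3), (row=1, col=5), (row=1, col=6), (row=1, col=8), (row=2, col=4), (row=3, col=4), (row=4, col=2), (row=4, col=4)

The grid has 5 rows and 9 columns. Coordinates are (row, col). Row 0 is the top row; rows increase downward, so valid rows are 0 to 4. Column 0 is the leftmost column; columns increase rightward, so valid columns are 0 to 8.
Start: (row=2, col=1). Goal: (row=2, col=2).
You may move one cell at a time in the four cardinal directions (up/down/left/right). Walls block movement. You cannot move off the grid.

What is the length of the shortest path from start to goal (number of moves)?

Answer: Shortest path length: 1

Derivation:
BFS from (row=2, col=1) until reaching (row=2, col=2):
  Distance 0: (row=2, col=1)
  Distance 1: (row=1, col=1), (row=2, col=0), (row=2, col=2), (row=3, col=1)  <- goal reached here
One shortest path (1 moves): (row=2, col=1) -> (row=2, col=2)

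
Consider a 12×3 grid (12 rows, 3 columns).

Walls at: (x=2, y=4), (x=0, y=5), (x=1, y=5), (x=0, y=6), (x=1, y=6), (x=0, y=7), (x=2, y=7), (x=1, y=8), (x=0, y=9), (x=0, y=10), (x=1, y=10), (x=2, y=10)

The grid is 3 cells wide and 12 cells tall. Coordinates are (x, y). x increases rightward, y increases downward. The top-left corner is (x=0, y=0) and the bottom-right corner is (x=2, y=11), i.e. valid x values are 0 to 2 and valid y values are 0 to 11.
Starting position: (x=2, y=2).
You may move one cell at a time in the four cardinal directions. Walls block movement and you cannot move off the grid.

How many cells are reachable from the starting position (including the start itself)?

Answer: Reachable cells: 14

Derivation:
BFS flood-fill from (x=2, y=2):
  Distance 0: (x=2, y=2)
  Distance 1: (x=2, y=1), (x=1, y=2), (x=2, y=3)
  Distance 2: (x=2, y=0), (x=1, y=1), (x=0, y=2), (x=1, y=3)
  Distance 3: (x=1, y=0), (x=0, y=1), (x=0, y=3), (x=1, y=4)
  Distance 4: (x=0, y=0), (x=0, y=4)
Total reachable: 14 (grid has 24 open cells total)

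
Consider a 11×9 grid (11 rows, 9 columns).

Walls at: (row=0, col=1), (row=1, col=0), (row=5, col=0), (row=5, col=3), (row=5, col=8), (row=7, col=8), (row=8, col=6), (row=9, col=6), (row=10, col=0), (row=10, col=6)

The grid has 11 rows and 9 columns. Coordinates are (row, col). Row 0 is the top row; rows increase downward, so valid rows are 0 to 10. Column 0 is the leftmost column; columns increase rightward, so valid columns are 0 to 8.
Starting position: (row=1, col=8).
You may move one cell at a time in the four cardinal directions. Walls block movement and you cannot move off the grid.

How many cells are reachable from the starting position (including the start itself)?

Answer: Reachable cells: 88

Derivation:
BFS flood-fill from (row=1, col=8):
  Distance 0: (row=1, col=8)
  Distance 1: (row=0, col=8), (row=1, col=7), (row=2, col=8)
  Distance 2: (row=0, col=7), (row=1, col=6), (row=2, col=7), (row=3, col=8)
  Distance 3: (row=0, col=6), (row=1, col=5), (row=2, col=6), (row=3, col=7), (row=4, col=8)
  Distance 4: (row=0, col=5), (row=1, col=4), (row=2, col=5), (row=3, col=6), (row=4, col=7)
  Distance 5: (row=0, col=4), (row=1, col=3), (row=2, col=4), (row=3, col=5), (row=4, col=6), (row=5, col=7)
  Distance 6: (row=0, col=3), (row=1, col=2), (row=2, col=3), (row=3, col=4), (row=4, col=5), (row=5, col=6), (row=6, col=7)
  Distance 7: (row=0, col=2), (row=1, col=1), (row=2, col=2), (row=3, col=3), (row=4, col=4), (row=5, col=5), (row=6, col=6), (row=6, col=8), (row=7, col=7)
  Distance 8: (row=2, col=1), (row=3, col=2), (row=4, col=3), (row=5, col=4), (row=6, col=5), (row=7, col=6), (row=8, col=7)
  Distance 9: (row=2, col=0), (row=3, col=1), (row=4, col=2), (row=6, col=4), (row=7, col=5), (row=8, col=8), (row=9, col=7)
  Distance 10: (row=3, col=0), (row=4, col=1), (row=5, col=2), (row=6, col=3), (row=7, col=4), (row=8, col=5), (row=9, col=8), (row=10, col=7)
  Distance 11: (row=4, col=0), (row=5, col=1), (row=6, col=2), (row=7, col=3), (row=8, col=4), (row=9, col=5), (row=10, col=8)
  Distance 12: (row=6, col=1), (row=7, col=2), (row=8, col=3), (row=9, col=4), (row=10, col=5)
  Distance 13: (row=6, col=0), (row=7, col=1), (row=8, col=2), (row=9, col=3), (row=10, col=4)
  Distance 14: (row=7, col=0), (row=8, col=1), (row=9, col=2), (row=10, col=3)
  Distance 15: (row=8, col=0), (row=9, col=1), (row=10, col=2)
  Distance 16: (row=9, col=0), (row=10, col=1)
Total reachable: 88 (grid has 89 open cells total)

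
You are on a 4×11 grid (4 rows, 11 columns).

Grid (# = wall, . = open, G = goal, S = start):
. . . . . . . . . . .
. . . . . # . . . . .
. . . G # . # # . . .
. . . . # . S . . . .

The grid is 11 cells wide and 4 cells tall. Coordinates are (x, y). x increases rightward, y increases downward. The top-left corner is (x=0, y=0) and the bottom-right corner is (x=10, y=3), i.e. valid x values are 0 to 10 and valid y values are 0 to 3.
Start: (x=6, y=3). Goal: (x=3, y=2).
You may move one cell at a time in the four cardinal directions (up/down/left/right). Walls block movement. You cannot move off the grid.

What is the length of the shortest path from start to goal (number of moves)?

BFS from (x=6, y=3) until reaching (x=3, y=2):
  Distance 0: (x=6, y=3)
  Distance 1: (x=5, y=3), (x=7, y=3)
  Distance 2: (x=5, y=2), (x=8, y=3)
  Distance 3: (x=8, y=2), (x=9, y=3)
  Distance 4: (x=8, y=1), (x=9, y=2), (x=10, y=3)
  Distance 5: (x=8, y=0), (x=7, y=1), (x=9, y=1), (x=10, y=2)
  Distance 6: (x=7, y=0), (x=9, y=0), (x=6, y=1), (x=10, y=1)
  Distance 7: (x=6, y=0), (x=10, y=0)
  Distance 8: (x=5, y=0)
  Distance 9: (x=4, y=0)
  Distance 10: (x=3, y=0), (x=4, y=1)
  Distance 11: (x=2, y=0), (x=3, y=1)
  Distance 12: (x=1, y=0), (x=2, y=1), (x=3, y=2)  <- goal reached here
One shortest path (12 moves): (x=6, y=3) -> (x=7, y=3) -> (x=8, y=3) -> (x=8, y=2) -> (x=8, y=1) -> (x=7, y=1) -> (x=6, y=1) -> (x=6, y=0) -> (x=5, y=0) -> (x=4, y=0) -> (x=3, y=0) -> (x=3, y=1) -> (x=3, y=2)

Answer: Shortest path length: 12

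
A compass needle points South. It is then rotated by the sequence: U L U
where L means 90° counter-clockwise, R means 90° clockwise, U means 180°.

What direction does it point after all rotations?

Answer: Final heading: East

Derivation:
Start: South
  U (U-turn (180°)) -> North
  L (left (90° counter-clockwise)) -> West
  U (U-turn (180°)) -> East
Final: East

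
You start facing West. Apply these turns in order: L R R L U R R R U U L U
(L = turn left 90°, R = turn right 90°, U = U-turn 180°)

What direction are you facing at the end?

Answer: Final heading: East

Derivation:
Start: West
  L (left (90° counter-clockwise)) -> South
  R (right (90° clockwise)) -> West
  R (right (90° clockwise)) -> North
  L (left (90° counter-clockwise)) -> West
  U (U-turn (180°)) -> East
  R (right (90° clockwise)) -> South
  R (right (90° clockwise)) -> West
  R (right (90° clockwise)) -> North
  U (U-turn (180°)) -> South
  U (U-turn (180°)) -> North
  L (left (90° counter-clockwise)) -> West
  U (U-turn (180°)) -> East
Final: East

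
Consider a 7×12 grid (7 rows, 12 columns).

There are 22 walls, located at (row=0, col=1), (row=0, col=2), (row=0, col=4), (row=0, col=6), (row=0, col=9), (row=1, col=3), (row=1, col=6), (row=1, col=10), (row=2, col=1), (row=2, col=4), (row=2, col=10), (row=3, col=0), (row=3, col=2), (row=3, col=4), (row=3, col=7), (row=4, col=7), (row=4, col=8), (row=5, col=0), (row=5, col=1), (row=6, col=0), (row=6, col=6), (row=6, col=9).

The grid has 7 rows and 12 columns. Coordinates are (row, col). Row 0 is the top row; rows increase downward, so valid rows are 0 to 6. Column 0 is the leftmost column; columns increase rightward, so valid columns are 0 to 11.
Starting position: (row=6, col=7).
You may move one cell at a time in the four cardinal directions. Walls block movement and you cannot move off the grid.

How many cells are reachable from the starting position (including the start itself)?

Answer: Reachable cells: 61

Derivation:
BFS flood-fill from (row=6, col=7):
  Distance 0: (row=6, col=7)
  Distance 1: (row=5, col=7), (row=6, col=8)
  Distance 2: (row=5, col=6), (row=5, col=8)
  Distance 3: (row=4, col=6), (row=5, col=5), (row=5, col=9)
  Distance 4: (row=3, col=6), (row=4, col=5), (row=4, col=9), (row=5, col=4), (row=5, col=10), (row=6, col=5)
  Distance 5: (row=2, col=6), (row=3, col=5), (row=3, col=9), (row=4, col=4), (row=4, col=10), (row=5, col=3), (row=5, col=11), (row=6, col=4), (row=6, col=10)
  Distance 6: (row=2, col=5), (row=2, col=7), (row=2, col=9), (row=3, col=8), (row=3, col=10), (row=4, col=3), (row=4, col=11), (row=5, col=2), (row=6, col=3), (row=6, col=11)
  Distance 7: (row=1, col=5), (row=1, col=7), (row=1, col=9), (row=2, col=8), (row=3, col=3), (row=3, col=11), (row=4, col=2), (row=6, col=2)
  Distance 8: (row=0, col=5), (row=0, col=7), (row=1, col=4), (row=1, col=8), (row=2, col=3), (row=2, col=11), (row=4, col=1), (row=6, col=1)
  Distance 9: (row=0, col=8), (row=1, col=11), (row=2, col=2), (row=3, col=1), (row=4, col=0)
  Distance 10: (row=0, col=11), (row=1, col=2)
  Distance 11: (row=0, col=10), (row=1, col=1)
  Distance 12: (row=1, col=0)
  Distance 13: (row=0, col=0), (row=2, col=0)
Total reachable: 61 (grid has 62 open cells total)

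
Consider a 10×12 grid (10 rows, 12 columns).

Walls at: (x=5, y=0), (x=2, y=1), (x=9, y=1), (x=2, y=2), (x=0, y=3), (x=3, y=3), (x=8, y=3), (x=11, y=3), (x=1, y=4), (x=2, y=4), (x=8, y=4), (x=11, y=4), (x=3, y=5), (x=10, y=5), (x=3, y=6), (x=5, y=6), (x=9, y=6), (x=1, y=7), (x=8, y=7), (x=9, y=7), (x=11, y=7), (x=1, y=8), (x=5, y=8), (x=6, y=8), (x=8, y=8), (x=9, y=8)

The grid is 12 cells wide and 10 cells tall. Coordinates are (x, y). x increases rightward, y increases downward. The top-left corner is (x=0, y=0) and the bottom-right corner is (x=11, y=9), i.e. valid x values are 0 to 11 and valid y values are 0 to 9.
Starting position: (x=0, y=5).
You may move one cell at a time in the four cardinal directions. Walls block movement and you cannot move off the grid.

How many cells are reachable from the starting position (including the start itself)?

Answer: Reachable cells: 94

Derivation:
BFS flood-fill from (x=0, y=5):
  Distance 0: (x=0, y=5)
  Distance 1: (x=0, y=4), (x=1, y=5), (x=0, y=6)
  Distance 2: (x=2, y=5), (x=1, y=6), (x=0, y=7)
  Distance 3: (x=2, y=6), (x=0, y=8)
  Distance 4: (x=2, y=7), (x=0, y=9)
  Distance 5: (x=3, y=7), (x=2, y=8), (x=1, y=9)
  Distance 6: (x=4, y=7), (x=3, y=8), (x=2, y=9)
  Distance 7: (x=4, y=6), (x=5, y=7), (x=4, y=8), (x=3, y=9)
  Distance 8: (x=4, y=5), (x=6, y=7), (x=4, y=9)
  Distance 9: (x=4, y=4), (x=5, y=5), (x=6, y=6), (x=7, y=7), (x=5, y=9)
  Distance 10: (x=4, y=3), (x=3, y=4), (x=5, y=4), (x=6, y=5), (x=7, y=6), (x=7, y=8), (x=6, y=9)
  Distance 11: (x=4, y=2), (x=5, y=3), (x=6, y=4), (x=7, y=5), (x=8, y=6), (x=7, y=9)
  Distance 12: (x=4, y=1), (x=3, y=2), (x=5, y=2), (x=6, y=3), (x=7, y=4), (x=8, y=5), (x=8, y=9)
  Distance 13: (x=4, y=0), (x=3, y=1), (x=5, y=1), (x=6, y=2), (x=7, y=3), (x=9, y=5), (x=9, y=9)
  Distance 14: (x=3, y=0), (x=6, y=1), (x=7, y=2), (x=9, y=4), (x=10, y=9)
  Distance 15: (x=2, y=0), (x=6, y=0), (x=7, y=1), (x=8, y=2), (x=9, y=3), (x=10, y=4), (x=10, y=8), (x=11, y=9)
  Distance 16: (x=1, y=0), (x=7, y=0), (x=8, y=1), (x=9, y=2), (x=10, y=3), (x=10, y=7), (x=11, y=8)
  Distance 17: (x=0, y=0), (x=8, y=0), (x=1, y=1), (x=10, y=2), (x=10, y=6)
  Distance 18: (x=9, y=0), (x=0, y=1), (x=10, y=1), (x=1, y=2), (x=11, y=2), (x=11, y=6)
  Distance 19: (x=10, y=0), (x=11, y=1), (x=0, y=2), (x=1, y=3), (x=11, y=5)
  Distance 20: (x=11, y=0), (x=2, y=3)
Total reachable: 94 (grid has 94 open cells total)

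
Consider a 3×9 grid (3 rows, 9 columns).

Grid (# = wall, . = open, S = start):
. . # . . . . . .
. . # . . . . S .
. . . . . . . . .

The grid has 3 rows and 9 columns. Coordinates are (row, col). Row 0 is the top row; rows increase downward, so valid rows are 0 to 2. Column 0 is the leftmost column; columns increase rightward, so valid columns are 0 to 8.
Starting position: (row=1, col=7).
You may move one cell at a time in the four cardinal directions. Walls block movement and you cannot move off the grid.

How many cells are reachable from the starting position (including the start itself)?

Answer: Reachable cells: 25

Derivation:
BFS flood-fill from (row=1, col=7):
  Distance 0: (row=1, col=7)
  Distance 1: (row=0, col=7), (row=1, col=6), (row=1, col=8), (row=2, col=7)
  Distance 2: (row=0, col=6), (row=0, col=8), (row=1, col=5), (row=2, col=6), (row=2, col=8)
  Distance 3: (row=0, col=5), (row=1, col=4), (row=2, col=5)
  Distance 4: (row=0, col=4), (row=1, col=3), (row=2, col=4)
  Distance 5: (row=0, col=3), (row=2, col=3)
  Distance 6: (row=2, col=2)
  Distance 7: (row=2, col=1)
  Distance 8: (row=1, col=1), (row=2, col=0)
  Distance 9: (row=0, col=1), (row=1, col=0)
  Distance 10: (row=0, col=0)
Total reachable: 25 (grid has 25 open cells total)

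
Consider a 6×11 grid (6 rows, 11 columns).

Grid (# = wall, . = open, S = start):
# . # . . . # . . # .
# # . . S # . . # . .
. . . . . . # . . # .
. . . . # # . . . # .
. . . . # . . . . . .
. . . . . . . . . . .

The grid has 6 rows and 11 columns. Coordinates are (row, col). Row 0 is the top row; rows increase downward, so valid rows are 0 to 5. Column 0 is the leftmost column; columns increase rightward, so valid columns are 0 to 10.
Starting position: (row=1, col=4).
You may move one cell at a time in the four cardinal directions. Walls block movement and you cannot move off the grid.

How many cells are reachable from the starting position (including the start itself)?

BFS flood-fill from (row=1, col=4):
  Distance 0: (row=1, col=4)
  Distance 1: (row=0, col=4), (row=1, col=3), (row=2, col=4)
  Distance 2: (row=0, col=3), (row=0, col=5), (row=1, col=2), (row=2, col=3), (row=2, col=5)
  Distance 3: (row=2, col=2), (row=3, col=3)
  Distance 4: (row=2, col=1), (row=3, col=2), (row=4, col=3)
  Distance 5: (row=2, col=0), (row=3, col=1), (row=4, col=2), (row=5, col=3)
  Distance 6: (row=3, col=0), (row=4, col=1), (row=5, col=2), (row=5, col=4)
  Distance 7: (row=4, col=0), (row=5, col=1), (row=5, col=5)
  Distance 8: (row=4, col=5), (row=5, col=0), (row=5, col=6)
  Distance 9: (row=4, col=6), (row=5, col=7)
  Distance 10: (row=3, col=6), (row=4, col=7), (row=5, col=8)
  Distance 11: (row=3, col=7), (row=4, col=8), (row=5, col=9)
  Distance 12: (row=2, col=7), (row=3, col=8), (row=4, col=9), (row=5, col=10)
  Distance 13: (row=1, col=7), (row=2, col=8), (row=4, col=10)
  Distance 14: (row=0, col=7), (row=1, col=6), (row=3, col=10)
  Distance 15: (row=0, col=8), (row=2, col=10)
  Distance 16: (row=1, col=10)
  Distance 17: (row=0, col=10), (row=1, col=9)
Total reachable: 51 (grid has 52 open cells total)

Answer: Reachable cells: 51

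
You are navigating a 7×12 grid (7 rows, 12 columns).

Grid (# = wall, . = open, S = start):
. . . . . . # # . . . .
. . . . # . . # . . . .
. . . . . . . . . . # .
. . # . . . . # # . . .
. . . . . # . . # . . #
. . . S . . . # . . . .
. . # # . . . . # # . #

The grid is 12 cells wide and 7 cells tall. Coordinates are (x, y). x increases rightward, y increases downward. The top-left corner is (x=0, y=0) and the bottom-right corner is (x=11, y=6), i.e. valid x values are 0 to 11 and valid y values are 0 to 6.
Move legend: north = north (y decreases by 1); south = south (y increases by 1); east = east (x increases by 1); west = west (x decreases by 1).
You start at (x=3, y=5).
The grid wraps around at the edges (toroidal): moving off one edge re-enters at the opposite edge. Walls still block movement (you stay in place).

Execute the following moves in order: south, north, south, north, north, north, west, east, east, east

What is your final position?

Start: (x=3, y=5)
  south (south): blocked, stay at (x=3, y=5)
  north (north): (x=3, y=5) -> (x=3, y=4)
  south (south): (x=3, y=4) -> (x=3, y=5)
  north (north): (x=3, y=5) -> (x=3, y=4)
  north (north): (x=3, y=4) -> (x=3, y=3)
  north (north): (x=3, y=3) -> (x=3, y=2)
  west (west): (x=3, y=2) -> (x=2, y=2)
  east (east): (x=2, y=2) -> (x=3, y=2)
  east (east): (x=3, y=2) -> (x=4, y=2)
  east (east): (x=4, y=2) -> (x=5, y=2)
Final: (x=5, y=2)

Answer: Final position: (x=5, y=2)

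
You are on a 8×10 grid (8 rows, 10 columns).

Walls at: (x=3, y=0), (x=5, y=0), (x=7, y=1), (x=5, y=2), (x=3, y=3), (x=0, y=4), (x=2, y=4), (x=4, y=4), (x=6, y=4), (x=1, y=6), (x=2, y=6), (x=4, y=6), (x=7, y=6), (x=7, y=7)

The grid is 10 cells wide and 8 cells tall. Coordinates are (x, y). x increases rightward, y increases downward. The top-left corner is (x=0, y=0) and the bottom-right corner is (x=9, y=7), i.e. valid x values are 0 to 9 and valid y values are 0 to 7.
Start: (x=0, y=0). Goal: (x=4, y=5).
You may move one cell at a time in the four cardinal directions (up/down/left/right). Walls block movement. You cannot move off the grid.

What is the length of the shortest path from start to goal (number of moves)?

Answer: Shortest path length: 9

Derivation:
BFS from (x=0, y=0) until reaching (x=4, y=5):
  Distance 0: (x=0, y=0)
  Distance 1: (x=1, y=0), (x=0, y=1)
  Distance 2: (x=2, y=0), (x=1, y=1), (x=0, y=2)
  Distance 3: (x=2, y=1), (x=1, y=2), (x=0, y=3)
  Distance 4: (x=3, y=1), (x=2, y=2), (x=1, y=3)
  Distance 5: (x=4, y=1), (x=3, y=2), (x=2, y=3), (x=1, y=4)
  Distance 6: (x=4, y=0), (x=5, y=1), (x=4, y=2), (x=1, y=5)
  Distance 7: (x=6, y=1), (x=4, y=3), (x=0, y=5), (x=2, y=5)
  Distance 8: (x=6, y=0), (x=6, y=2), (x=5, y=3), (x=3, y=5), (x=0, y=6)
  Distance 9: (x=7, y=0), (x=7, y=2), (x=6, y=3), (x=3, y=4), (x=5, y=4), (x=4, y=5), (x=3, y=6), (x=0, y=7)  <- goal reached here
One shortest path (9 moves): (x=0, y=0) -> (x=1, y=0) -> (x=1, y=1) -> (x=1, y=2) -> (x=1, y=3) -> (x=1, y=4) -> (x=1, y=5) -> (x=2, y=5) -> (x=3, y=5) -> (x=4, y=5)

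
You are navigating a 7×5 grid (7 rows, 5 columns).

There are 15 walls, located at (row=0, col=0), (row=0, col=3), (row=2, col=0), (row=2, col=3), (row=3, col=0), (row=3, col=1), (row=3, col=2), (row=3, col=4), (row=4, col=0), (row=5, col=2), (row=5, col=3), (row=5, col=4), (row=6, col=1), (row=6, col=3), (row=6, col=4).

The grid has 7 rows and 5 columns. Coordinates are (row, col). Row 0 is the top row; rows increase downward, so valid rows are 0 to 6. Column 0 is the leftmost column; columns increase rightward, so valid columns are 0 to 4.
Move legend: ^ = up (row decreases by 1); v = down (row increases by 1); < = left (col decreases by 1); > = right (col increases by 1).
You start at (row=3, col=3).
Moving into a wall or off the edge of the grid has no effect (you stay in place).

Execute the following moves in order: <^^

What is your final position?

Start: (row=3, col=3)
  < (left): blocked, stay at (row=3, col=3)
  ^ (up): blocked, stay at (row=3, col=3)
  ^ (up): blocked, stay at (row=3, col=3)
Final: (row=3, col=3)

Answer: Final position: (row=3, col=3)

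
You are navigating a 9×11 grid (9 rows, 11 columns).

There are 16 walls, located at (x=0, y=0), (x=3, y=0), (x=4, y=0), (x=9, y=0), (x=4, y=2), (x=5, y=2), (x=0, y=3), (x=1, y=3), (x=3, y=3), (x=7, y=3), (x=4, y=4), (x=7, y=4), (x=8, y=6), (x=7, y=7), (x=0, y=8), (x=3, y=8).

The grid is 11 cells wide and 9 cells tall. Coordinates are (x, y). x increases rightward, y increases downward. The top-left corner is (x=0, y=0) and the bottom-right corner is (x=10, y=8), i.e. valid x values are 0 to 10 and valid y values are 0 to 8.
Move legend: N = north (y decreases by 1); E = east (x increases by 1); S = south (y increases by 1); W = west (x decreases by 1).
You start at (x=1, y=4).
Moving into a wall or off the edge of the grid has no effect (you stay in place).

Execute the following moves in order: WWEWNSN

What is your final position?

Answer: Final position: (x=0, y=4)

Derivation:
Start: (x=1, y=4)
  W (west): (x=1, y=4) -> (x=0, y=4)
  W (west): blocked, stay at (x=0, y=4)
  E (east): (x=0, y=4) -> (x=1, y=4)
  W (west): (x=1, y=4) -> (x=0, y=4)
  N (north): blocked, stay at (x=0, y=4)
  S (south): (x=0, y=4) -> (x=0, y=5)
  N (north): (x=0, y=5) -> (x=0, y=4)
Final: (x=0, y=4)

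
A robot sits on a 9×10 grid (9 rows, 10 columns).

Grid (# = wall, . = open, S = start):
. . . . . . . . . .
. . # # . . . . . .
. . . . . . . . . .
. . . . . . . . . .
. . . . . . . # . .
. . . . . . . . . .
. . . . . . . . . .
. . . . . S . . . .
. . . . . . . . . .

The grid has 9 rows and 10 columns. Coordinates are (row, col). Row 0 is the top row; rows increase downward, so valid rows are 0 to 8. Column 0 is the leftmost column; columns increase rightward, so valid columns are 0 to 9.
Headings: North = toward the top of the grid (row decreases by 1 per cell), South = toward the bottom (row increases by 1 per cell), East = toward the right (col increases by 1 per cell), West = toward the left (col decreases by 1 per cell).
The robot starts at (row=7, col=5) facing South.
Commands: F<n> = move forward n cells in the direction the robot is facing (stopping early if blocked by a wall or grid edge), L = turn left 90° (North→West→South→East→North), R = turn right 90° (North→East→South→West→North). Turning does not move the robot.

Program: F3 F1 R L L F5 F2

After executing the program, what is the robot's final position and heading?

Answer: Final position: (row=8, col=9), facing East

Derivation:
Start: (row=7, col=5), facing South
  F3: move forward 1/3 (blocked), now at (row=8, col=5)
  F1: move forward 0/1 (blocked), now at (row=8, col=5)
  R: turn right, now facing West
  L: turn left, now facing South
  L: turn left, now facing East
  F5: move forward 4/5 (blocked), now at (row=8, col=9)
  F2: move forward 0/2 (blocked), now at (row=8, col=9)
Final: (row=8, col=9), facing East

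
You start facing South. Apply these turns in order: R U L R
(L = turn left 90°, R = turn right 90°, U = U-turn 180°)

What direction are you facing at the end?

Start: South
  R (right (90° clockwise)) -> West
  U (U-turn (180°)) -> East
  L (left (90° counter-clockwise)) -> North
  R (right (90° clockwise)) -> East
Final: East

Answer: Final heading: East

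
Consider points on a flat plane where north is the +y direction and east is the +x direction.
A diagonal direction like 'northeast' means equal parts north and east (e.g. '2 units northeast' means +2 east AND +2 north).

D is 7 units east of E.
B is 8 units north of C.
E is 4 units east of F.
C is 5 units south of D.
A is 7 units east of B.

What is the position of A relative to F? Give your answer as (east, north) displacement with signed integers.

Place F at the origin (east=0, north=0).
  E is 4 units east of F: delta (east=+4, north=+0); E at (east=4, north=0).
  D is 7 units east of E: delta (east=+7, north=+0); D at (east=11, north=0).
  C is 5 units south of D: delta (east=+0, north=-5); C at (east=11, north=-5).
  B is 8 units north of C: delta (east=+0, north=+8); B at (east=11, north=3).
  A is 7 units east of B: delta (east=+7, north=+0); A at (east=18, north=3).
Therefore A relative to F: (east=18, north=3).

Answer: A is at (east=18, north=3) relative to F.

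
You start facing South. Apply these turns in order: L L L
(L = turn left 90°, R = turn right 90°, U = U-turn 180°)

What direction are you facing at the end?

Start: South
  L (left (90° counter-clockwise)) -> East
  L (left (90° counter-clockwise)) -> North
  L (left (90° counter-clockwise)) -> West
Final: West

Answer: Final heading: West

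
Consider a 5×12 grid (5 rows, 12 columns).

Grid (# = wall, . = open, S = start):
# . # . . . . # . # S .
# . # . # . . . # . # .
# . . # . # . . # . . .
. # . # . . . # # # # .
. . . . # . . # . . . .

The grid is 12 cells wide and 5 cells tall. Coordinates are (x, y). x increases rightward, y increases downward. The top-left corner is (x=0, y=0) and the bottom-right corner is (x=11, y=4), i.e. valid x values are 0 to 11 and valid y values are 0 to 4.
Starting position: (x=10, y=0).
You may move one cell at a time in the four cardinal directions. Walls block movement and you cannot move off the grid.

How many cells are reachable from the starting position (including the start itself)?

Answer: Reachable cells: 12

Derivation:
BFS flood-fill from (x=10, y=0):
  Distance 0: (x=10, y=0)
  Distance 1: (x=11, y=0)
  Distance 2: (x=11, y=1)
  Distance 3: (x=11, y=2)
  Distance 4: (x=10, y=2), (x=11, y=3)
  Distance 5: (x=9, y=2), (x=11, y=4)
  Distance 6: (x=9, y=1), (x=10, y=4)
  Distance 7: (x=9, y=4)
  Distance 8: (x=8, y=4)
Total reachable: 12 (grid has 39 open cells total)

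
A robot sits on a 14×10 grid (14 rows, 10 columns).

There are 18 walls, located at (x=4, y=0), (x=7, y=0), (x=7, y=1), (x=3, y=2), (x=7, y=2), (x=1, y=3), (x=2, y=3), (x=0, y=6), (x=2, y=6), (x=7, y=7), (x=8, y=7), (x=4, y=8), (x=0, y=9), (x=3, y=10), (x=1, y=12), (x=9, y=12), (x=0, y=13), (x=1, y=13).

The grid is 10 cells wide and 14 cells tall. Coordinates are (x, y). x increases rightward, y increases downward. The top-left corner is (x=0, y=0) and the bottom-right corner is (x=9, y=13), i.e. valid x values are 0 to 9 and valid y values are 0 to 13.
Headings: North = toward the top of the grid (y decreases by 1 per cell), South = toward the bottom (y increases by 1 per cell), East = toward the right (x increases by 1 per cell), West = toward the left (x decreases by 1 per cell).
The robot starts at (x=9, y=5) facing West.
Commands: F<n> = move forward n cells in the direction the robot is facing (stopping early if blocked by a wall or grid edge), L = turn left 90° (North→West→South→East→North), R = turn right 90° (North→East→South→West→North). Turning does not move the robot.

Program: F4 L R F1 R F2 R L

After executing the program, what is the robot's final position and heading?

Start: (x=9, y=5), facing West
  F4: move forward 4, now at (x=5, y=5)
  L: turn left, now facing South
  R: turn right, now facing West
  F1: move forward 1, now at (x=4, y=5)
  R: turn right, now facing North
  F2: move forward 2, now at (x=4, y=3)
  R: turn right, now facing East
  L: turn left, now facing North
Final: (x=4, y=3), facing North

Answer: Final position: (x=4, y=3), facing North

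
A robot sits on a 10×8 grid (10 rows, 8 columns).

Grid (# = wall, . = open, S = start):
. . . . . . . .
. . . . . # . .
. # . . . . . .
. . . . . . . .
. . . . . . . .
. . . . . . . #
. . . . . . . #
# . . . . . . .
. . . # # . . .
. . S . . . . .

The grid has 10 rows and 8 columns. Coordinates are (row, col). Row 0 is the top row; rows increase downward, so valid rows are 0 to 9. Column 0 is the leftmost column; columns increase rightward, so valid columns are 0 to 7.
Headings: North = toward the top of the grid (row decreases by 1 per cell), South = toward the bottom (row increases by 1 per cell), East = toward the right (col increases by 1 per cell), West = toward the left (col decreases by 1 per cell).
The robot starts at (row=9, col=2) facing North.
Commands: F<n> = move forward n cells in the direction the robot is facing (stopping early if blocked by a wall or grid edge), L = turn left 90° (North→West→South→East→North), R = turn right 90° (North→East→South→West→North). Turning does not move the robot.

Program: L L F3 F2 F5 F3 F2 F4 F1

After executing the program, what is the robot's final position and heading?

Start: (row=9, col=2), facing North
  L: turn left, now facing West
  L: turn left, now facing South
  F3: move forward 0/3 (blocked), now at (row=9, col=2)
  F2: move forward 0/2 (blocked), now at (row=9, col=2)
  F5: move forward 0/5 (blocked), now at (row=9, col=2)
  F3: move forward 0/3 (blocked), now at (row=9, col=2)
  F2: move forward 0/2 (blocked), now at (row=9, col=2)
  F4: move forward 0/4 (blocked), now at (row=9, col=2)
  F1: move forward 0/1 (blocked), now at (row=9, col=2)
Final: (row=9, col=2), facing South

Answer: Final position: (row=9, col=2), facing South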